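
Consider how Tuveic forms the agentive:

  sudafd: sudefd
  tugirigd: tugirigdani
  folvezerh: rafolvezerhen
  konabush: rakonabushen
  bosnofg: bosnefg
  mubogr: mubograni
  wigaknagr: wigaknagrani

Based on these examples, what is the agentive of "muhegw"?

muhegwani

tugirigd and sudafd both end in -d yet inflect differently (tugirigdani, sudefd), so the final letter is not what conditions the rule; the second-to-last letter is.
"muhegw" has second-to-last letter 'g'. The stems whose second-to-last letter is 'g' (wigaknagr → wigaknagrani, tugirigd → tugirigdani, mubogr → mubograni) add -ani.
The other patterns: stems whose second-to-last letter is 'f' change the last vowel to 'e'; stems whose second-to-last letter is 'r' or 's' add ra- … -en around the stem.
So muhegw → muhegwani.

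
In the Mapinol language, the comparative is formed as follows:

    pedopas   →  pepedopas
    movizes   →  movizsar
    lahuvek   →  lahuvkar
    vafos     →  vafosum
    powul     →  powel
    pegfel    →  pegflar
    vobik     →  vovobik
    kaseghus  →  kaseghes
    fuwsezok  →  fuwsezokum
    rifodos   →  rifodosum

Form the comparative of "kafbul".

kafbel

movizes and rifodos both end in -s yet inflect differently (movizsar, rifodosum), so the final letter is not what conditions the rule; the last vowel is.
"kafbul" has last vowel 'u'. The stems whose last vowel is 'u' (kaseghus → kaseghes, powul → powel) change the last vowel to 'e'.
So kafbul → kafbel.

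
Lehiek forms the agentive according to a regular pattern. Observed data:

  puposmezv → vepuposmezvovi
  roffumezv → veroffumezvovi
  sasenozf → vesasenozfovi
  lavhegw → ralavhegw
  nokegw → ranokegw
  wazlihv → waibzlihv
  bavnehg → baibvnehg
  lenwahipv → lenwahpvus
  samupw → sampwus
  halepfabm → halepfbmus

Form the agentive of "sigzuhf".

siibgzuhf

"sigzuhf" has second-to-last letter 'h'. The stems whose second-to-last letter is 'h' (wazlihv → waibzlihv, bavnehg → baibvnehg) insert -ib- after the first vowel.
So sigzuhf → siibgzuhf.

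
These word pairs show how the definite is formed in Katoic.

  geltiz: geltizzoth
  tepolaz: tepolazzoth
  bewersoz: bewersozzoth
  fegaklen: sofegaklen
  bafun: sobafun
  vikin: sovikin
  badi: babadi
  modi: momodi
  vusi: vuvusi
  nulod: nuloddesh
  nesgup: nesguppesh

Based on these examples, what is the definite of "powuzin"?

sopowuzin

"powuzin" ends in -n. The stems ending in -n (fegaklen → sofegaklen, bafun → sobafun, vikin → sovikin) add the prefix so-.
The other patterns: stems ending in -z double the final consonant and add -oth; stems ending in -i repeat the first consonant+vowel as a prefix; stems ending in -d or -p double the final consonant and add -esh.
So powuzin → sopowuzin.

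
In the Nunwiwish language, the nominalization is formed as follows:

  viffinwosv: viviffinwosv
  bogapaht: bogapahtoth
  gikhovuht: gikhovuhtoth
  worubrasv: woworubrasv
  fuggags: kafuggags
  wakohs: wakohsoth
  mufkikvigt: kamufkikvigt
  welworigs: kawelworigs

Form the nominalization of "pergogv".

mufkikvigt and bogapaht both end in -t yet inflect differently (kamufkikvigt, bogapahtoth), so the final letter is not what conditions the rule; the second-to-last letter is.
"pergogv" has second-to-last letter 'g'. The stems whose second-to-last letter is 'g' (mufkikvigt → kamufkikvigt, welworigs → kawelworigs, fuggags → kafuggags) add the prefix ka-.
The other patterns: stems whose second-to-last letter is 's' repeat the first consonant+vowel as a prefix; stems whose second-to-last letter is 'h' add -oth.
So pergogv → kapergogv.

kapergogv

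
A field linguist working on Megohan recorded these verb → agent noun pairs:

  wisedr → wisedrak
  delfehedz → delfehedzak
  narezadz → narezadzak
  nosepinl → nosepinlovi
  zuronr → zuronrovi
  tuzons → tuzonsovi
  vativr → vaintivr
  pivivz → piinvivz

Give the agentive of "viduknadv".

viduknadvak

wisedr and zuronr both end in -r yet inflect differently (wisedrak, zuronrovi), so the final letter is not what conditions the rule; the second-to-last letter is.
"viduknadv" has second-to-last letter 'd'. The stems whose second-to-last letter is 'd' (wisedr → wisedrak, delfehedz → delfehedzak, narezadz → narezadzak) add -ak.
The other patterns: stems whose second-to-last letter is 'n' add -ovi; stems whose second-to-last letter is 'v' insert -in- after the first vowel.
So viduknadv → viduknadvak.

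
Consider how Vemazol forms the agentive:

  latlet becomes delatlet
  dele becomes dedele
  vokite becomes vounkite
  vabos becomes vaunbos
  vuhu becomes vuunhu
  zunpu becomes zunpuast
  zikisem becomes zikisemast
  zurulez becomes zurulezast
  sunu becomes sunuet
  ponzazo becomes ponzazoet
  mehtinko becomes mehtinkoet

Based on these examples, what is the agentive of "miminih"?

miminihet

dele and vokite both end in -e yet inflect differently (dedele, vounkite), so the final letter is not what conditions the rule; the first letter is.
"miminih" begins with m-. The one such stem in the data (mehtinko → mehtinkoet) adds -et, so the same rule applies.
So miminih → miminihet.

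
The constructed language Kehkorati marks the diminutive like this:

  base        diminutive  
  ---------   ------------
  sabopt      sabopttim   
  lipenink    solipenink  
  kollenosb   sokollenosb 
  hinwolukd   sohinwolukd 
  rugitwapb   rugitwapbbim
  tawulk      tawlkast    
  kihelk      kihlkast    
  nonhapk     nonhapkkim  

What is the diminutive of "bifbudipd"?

bifbudipddim

nonhapk and tawulk both end in -k yet inflect differently (nonhapkkim, tawlkast), so the final letter is not what conditions the rule; the second-to-last letter is.
"bifbudipd" has second-to-last letter 'p'. The stems whose second-to-last letter is 'p' (rugitwapb → rugitwapbbim, sabopt → sabopttim, nonhapk → nonhapkkim) double the final consonant and add -im.
So bifbudipd → bifbudipddim.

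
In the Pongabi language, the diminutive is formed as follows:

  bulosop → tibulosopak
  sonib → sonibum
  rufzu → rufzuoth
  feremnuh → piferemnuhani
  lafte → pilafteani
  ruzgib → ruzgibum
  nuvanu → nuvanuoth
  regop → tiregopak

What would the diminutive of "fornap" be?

rufzu and feremnuh both have last vowel 'u' yet inflect differently (rufzuoth, piferemnuhani), so the last vowel is not what conditions the rule; the final letter is.
"fornap" ends in -p. The stems ending in -p (bulosop → tibulosopak, regop → tiregopak) add ti- … -ak around the stem.
So fornap → tifornapak.

tifornapak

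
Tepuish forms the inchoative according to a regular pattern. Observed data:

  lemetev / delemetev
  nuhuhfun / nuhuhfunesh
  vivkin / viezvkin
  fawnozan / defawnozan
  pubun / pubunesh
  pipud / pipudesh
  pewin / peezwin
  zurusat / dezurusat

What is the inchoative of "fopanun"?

"fopanun" has last vowel 'u'. The stems whose last vowel is 'u' (nuhuhfun → nuhuhfunesh, pipud → pipudesh, pubun → pubunesh) add -esh.
The other patterns: stems whose last vowel is 'i' insert -ez- after the first vowel; stems whose last vowel is 'a' or 'e' add the prefix de-.
So fopanun → fopanunesh.

fopanunesh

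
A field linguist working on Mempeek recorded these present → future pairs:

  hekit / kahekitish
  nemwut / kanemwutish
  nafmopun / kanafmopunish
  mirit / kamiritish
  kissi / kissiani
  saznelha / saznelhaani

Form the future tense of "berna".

hekit and kissi both have last vowel 'i' yet inflect differently (kahekitish, kissiani), so the last vowel is not what conditions the rule; whether the stem ends in a vowel or a consonant is.
"berna" ends in a vowel. The stems ending in a vowel (kissi → kissiani, saznelha → saznelhaani) add -ani.
The other pattern: stems ending in a consonant add ka- … -ish around the stem.
So berna → bernaani.

bernaani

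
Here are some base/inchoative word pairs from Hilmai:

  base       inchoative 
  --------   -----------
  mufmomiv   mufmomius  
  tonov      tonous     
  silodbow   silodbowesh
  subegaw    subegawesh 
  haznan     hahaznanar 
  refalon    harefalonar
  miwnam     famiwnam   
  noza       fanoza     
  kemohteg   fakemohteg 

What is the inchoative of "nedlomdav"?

nedlomdaus

tonov and silodbow both have last vowel 'o' yet inflect differently (tonous, silodbowesh), so the last vowel is not what conditions the rule; the final letter is.
"nedlomdav" ends in -v. The stems ending in -v (mufmomiv → mufmomius, tonov → tonous) drop the final letter and add -us.
So nedlomdav → nedlomdaus.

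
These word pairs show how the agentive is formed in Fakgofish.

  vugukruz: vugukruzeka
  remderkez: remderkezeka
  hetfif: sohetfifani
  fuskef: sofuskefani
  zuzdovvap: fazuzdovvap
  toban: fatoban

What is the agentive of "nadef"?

sonadefani

remderkez and fuskef both have last vowel 'e' yet inflect differently (remderkezeka, sofuskefani), so the last vowel is not what conditions the rule; the final letter is.
"nadef" ends in -f. The stems ending in -f (hetfif → sohetfifani, fuskef → sofuskefani) add so- … -ani around the stem.
The other patterns: stems ending in -z add -eka; stems ending in -n or -p add the prefix fa-.
So nadef → sonadefani.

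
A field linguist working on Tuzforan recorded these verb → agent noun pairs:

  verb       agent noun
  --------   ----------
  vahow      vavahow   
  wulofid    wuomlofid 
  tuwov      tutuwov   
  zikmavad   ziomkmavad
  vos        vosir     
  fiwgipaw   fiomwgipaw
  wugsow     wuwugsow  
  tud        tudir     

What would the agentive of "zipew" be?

zizipew

vahow and fiwgipaw both end in -w yet inflect differently (vavahow, fiomwgipaw), so the final letter is not what conditions the rule; the number of vowels is.
"zipew" has 2 vowels. The stems with 2 vowels (vahow → vavahow, tuwov → tutuwov, wugsow → wuwugsow) repeat the first consonant+vowel as a prefix.
The other patterns: stems with 1 vowel add -ir; stems with 3 vowels insert -om- after the first vowel.
So zipew → zizipew.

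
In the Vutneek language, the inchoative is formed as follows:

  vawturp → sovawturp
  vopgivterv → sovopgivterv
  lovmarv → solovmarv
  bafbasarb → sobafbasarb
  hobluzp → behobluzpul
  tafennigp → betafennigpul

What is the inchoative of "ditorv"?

"ditorv" has second-to-last letter 'r'. The stems whose second-to-last letter is 'r' (vawturp → sovawturp, vopgivterv → sovopgivterv, lovmarv → solovmarv) add the prefix so-.
The other pattern: stems whose second-to-last letter is 'g' or 'z' add be- … -ul around the stem.
So ditorv → soditorv.

soditorv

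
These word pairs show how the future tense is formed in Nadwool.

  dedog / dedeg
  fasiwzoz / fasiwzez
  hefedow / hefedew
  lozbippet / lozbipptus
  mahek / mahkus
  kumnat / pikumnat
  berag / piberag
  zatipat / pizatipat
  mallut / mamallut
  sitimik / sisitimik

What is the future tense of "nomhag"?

pinomhag

lozbippet and kumnat both end in -t yet inflect differently (lozbipptus, pikumnat), so the final letter is not what conditions the rule; the last vowel is.
"nomhag" has last vowel 'a'. The stems whose last vowel is 'a' (kumnat → pikumnat, berag → piberag, zatipat → pizatipat) add the prefix pi-.
The other patterns: stems whose last vowel is 'o' change the last vowel to 'e'; stems whose last vowel is 'e' delete the last vowel and add -us; stems whose last vowel is 'i' or 'u' repeat the first consonant+vowel as a prefix.
So nomhag → pinomhag.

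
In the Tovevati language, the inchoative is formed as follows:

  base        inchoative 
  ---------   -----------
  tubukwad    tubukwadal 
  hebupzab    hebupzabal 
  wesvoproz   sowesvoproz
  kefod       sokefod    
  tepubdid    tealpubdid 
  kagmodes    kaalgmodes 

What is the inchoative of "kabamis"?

tubukwad and kefod both end in -d yet inflect differently (tubukwadal, sokefod), so the final letter is not what conditions the rule; the last vowel is.
"kabamis" has last vowel 'i'. The one such stem in the data (tepubdid → tealpubdid) inserts -al- after the first vowel (as does kagmodes), so the same rule applies.
The other patterns: stems whose last vowel is 'a' add -al; stems whose last vowel is 'o' add the prefix so-.
So kabamis → kaalbamis.

kaalbamis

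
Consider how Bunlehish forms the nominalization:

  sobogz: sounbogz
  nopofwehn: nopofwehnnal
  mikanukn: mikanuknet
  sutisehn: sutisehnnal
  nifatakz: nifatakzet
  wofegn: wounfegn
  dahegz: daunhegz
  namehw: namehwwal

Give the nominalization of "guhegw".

guunhegw

nopofwehn and wofegn both end in -n yet inflect differently (nopofwehnnal, wounfegn), so the final letter is not what conditions the rule; the second-to-last letter is.
"guhegw" has second-to-last letter 'g'. The stems whose second-to-last letter is 'g' (wofegn → wounfegn, dahegz → daunhegz, sobogz → sounbogz) insert -un- after the first vowel.
The other patterns: stems whose second-to-last letter is 'h' double the final consonant and add -al; stems whose second-to-last letter is 'k' add -et.
So guhegw → guunhegw.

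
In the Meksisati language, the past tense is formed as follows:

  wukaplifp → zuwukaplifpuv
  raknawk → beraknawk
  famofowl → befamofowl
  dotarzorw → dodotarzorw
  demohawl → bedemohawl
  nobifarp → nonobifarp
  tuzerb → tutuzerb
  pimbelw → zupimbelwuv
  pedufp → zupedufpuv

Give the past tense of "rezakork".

rerezakork

dotarzorw and pimbelw both end in -w yet inflect differently (dodotarzorw, zupimbelwuv), so the final letter is not what conditions the rule; the second-to-last letter is.
"rezakork" has second-to-last letter 'r'. The stems whose second-to-last letter is 'r' (dotarzorw → dodotarzorw, nobifarp → nonobifarp, tuzerb → tutuzerb) repeat the first consonant+vowel as a prefix.
The other patterns: stems whose second-to-last letter is 'w' add the prefix be-; stems whose second-to-last letter is 'f' or 'l' add zu- … -uv around the stem.
So rezakork → rerezakork.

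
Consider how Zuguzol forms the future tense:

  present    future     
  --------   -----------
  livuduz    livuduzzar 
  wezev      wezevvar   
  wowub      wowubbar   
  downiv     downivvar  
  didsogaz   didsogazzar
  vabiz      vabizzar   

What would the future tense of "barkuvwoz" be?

Every pair shown (livuduz → livuduzzar, wezev → wezevvar, wowub → wowubbar, …) follows the same rule: double the final consonant and add -ar.
So barkuvwoz → barkuvwozzar.

barkuvwozzar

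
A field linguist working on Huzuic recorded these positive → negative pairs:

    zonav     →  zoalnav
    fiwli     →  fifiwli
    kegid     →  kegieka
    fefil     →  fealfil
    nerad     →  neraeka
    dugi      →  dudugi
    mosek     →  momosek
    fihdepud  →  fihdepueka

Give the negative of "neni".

zonav and nerad both have last vowel 'a' yet inflect differently (zoalnav, neraeka), so the last vowel is not what conditions the rule; the final letter is.
"neni" ends in -i. The stems ending in -i (dugi → dudugi, fiwli → fifiwli) repeat the first consonant+vowel as a prefix.
So neni → neneni.

neneni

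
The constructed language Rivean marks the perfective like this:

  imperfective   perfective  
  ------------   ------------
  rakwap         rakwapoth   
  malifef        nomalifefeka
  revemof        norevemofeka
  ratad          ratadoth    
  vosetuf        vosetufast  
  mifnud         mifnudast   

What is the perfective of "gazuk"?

gazukast

ratad and mifnud both end in -d yet inflect differently (ratadoth, mifnudast), so the final letter is not what conditions the rule; the last vowel is.
"gazuk" has last vowel 'u'. The stems whose last vowel is 'u' (vosetuf → vosetufast, mifnud → mifnudast) add -ast.
So gazuk → gazukast.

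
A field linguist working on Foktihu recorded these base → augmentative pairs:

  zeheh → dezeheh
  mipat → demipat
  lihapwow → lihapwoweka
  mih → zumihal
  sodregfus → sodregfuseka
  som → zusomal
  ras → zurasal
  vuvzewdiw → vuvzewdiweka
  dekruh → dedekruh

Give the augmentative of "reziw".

mih and dekruh both end in -h yet inflect differently (zumihal, dedekruh), so the final letter is not what conditions the rule; the number of vowels is.
"reziw" has 2 vowels. The stems with 2 vowels (dekruh → dedekruh, zeheh → dezeheh, mipat → demipat) add the prefix de-.
The other patterns: stems with 1 vowel add zu- … -al around the stem; stems with 3 vowels add -eka.
So reziw → dereziw.

dereziw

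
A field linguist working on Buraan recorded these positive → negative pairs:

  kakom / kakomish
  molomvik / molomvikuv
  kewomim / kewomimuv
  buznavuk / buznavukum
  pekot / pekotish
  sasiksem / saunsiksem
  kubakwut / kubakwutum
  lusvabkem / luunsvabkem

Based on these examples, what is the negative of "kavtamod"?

buznavuk and molomvik both end in -k yet inflect differently (buznavukum, molomvikuv), so the final letter is not what conditions the rule; the last vowel is.
"kavtamod" has last vowel 'o'. The stems whose last vowel is 'o' (kakom → kakomish, pekot → pekotish) add -ish.
So kavtamod → kavtamodish.

kavtamodish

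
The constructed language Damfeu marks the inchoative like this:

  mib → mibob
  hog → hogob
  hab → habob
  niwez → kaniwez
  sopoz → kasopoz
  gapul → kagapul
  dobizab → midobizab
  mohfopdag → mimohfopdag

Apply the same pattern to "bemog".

kabemog

mib and dobizab both end in -b yet inflect differently (mibob, midobizab), so the final letter is not what conditions the rule; the number of vowels is.
"bemog" has 2 vowels. The stems with 2 vowels (niwez → kaniwez, sopoz → kasopoz, gapul → kagapul) add the prefix ka-.
So bemog → kabemog.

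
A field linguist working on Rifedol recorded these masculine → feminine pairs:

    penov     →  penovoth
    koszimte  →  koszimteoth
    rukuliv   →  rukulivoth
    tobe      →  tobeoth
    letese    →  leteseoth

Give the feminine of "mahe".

Every pair shown (penov → penovoth, koszimte → koszimteoth, rukuliv → rukulivoth, …) follows the same rule: add -oth.
So mahe → maheoth.

maheoth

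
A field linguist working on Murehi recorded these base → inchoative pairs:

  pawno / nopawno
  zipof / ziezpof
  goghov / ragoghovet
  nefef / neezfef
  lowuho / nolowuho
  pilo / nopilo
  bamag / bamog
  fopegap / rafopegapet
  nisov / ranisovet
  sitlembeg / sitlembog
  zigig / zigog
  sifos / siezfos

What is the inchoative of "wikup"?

rawikupet

zipof and pilo both have last vowel 'o' yet inflect differently (ziezpof, nopilo), so the last vowel is not what conditions the rule; the final letter is.
"wikup" ends in -p. The one such stem in the data (fopegap → rafopegapet) adds ra- … -et around the stem, so the same rule applies.
So wikup → rawikupet.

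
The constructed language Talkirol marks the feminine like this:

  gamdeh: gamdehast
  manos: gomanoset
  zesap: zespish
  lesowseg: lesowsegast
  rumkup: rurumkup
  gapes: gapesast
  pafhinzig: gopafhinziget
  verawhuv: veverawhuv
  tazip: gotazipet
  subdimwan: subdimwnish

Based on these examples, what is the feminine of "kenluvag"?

rumkup and zesap both end in -p yet inflect differently (rurumkup, zespish), so the final letter is not what conditions the rule; the last vowel is.
"kenluvag" has last vowel 'a'. The stems whose last vowel is 'a' (subdimwan → subdimwnish, zesap → zespish) delete the last vowel and add -ish.
The other patterns: stems whose last vowel is 'u' repeat the first consonant+vowel as a prefix; stems whose last vowel is 'e' add -ast; stems whose last vowel is 'i' or 'o' add go- … -et around the stem.
So kenluvag → kenluvgish.

kenluvgish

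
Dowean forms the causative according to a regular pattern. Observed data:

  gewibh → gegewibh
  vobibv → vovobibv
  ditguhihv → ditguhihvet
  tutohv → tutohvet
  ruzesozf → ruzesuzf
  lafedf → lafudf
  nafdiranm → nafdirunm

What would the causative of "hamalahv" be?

hamalahvet

vobibv and ditguhihv both end in -v yet inflect differently (vovobibv, ditguhihvet), so the final letter is not what conditions the rule; the second-to-last letter is.
"hamalahv" has second-to-last letter 'h'. The stems whose second-to-last letter is 'h' (ditguhihv → ditguhihvet, tutohv → tutohvet) add -et.
So hamalahv → hamalahvet.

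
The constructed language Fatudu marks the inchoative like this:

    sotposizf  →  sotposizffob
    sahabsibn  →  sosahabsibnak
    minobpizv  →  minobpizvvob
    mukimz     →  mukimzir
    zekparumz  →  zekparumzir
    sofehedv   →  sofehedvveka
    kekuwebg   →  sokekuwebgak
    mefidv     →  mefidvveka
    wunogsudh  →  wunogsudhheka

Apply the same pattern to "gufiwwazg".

minobpizv and sofehedv both end in -v yet inflect differently (minobpizvvob, sofehedvveka), so the final letter is not what conditions the rule; the second-to-last letter is.
"gufiwwazg" has second-to-last letter 'z'. The stems whose second-to-last letter is 'z' (sotposizf → sotposizffob, minobpizv → minobpizvvob) double the final consonant and add -ob.
The other patterns: stems whose second-to-last letter is 'd' double the final consonant and add -eka; stems whose second-to-last letter is 'm' add -ir; stems whose second-to-last letter is 'b' add so- … -ak around the stem.
So gufiwwazg → gufiwwazggob.

gufiwwazggob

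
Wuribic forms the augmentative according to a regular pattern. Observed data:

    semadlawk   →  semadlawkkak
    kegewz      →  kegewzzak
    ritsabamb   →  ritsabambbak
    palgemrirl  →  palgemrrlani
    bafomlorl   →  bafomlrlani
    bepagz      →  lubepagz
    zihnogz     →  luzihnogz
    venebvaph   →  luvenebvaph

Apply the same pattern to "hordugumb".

hordugumbbak

kegewz and bepagz both end in -z yet inflect differently (kegewzzak, lubepagz), so the final letter is not what conditions the rule; the second-to-last letter is.
"hordugumb" has second-to-last letter 'm'. The one such stem in the data (ritsabamb → ritsabambbak) doubles the final consonant and adds -ak (as do semadlawk, kegewz), so the same rule applies.
The other patterns: stems whose second-to-last letter is 'r' delete the last vowel and add -ani; stems whose second-to-last letter is 'g' or 'p' add the prefix lu-.
So hordugumb → hordugumbbak.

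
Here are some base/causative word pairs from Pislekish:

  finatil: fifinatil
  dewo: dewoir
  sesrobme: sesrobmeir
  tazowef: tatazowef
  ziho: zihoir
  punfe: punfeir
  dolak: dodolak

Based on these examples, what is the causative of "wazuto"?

tazowef and punfe both have last vowel 'e' yet inflect differently (tatazowef, punfeir), so the last vowel is not what conditions the rule; whether the stem ends in a vowel or a consonant is.
"wazuto" ends in a vowel. The stems ending in a vowel (punfe → punfeir, dewo → dewoir, sesrobme → sesrobmeir) add -ir.
The other pattern: stems ending in a consonant repeat the first consonant+vowel as a prefix.
So wazuto → wazutoir.

wazutoir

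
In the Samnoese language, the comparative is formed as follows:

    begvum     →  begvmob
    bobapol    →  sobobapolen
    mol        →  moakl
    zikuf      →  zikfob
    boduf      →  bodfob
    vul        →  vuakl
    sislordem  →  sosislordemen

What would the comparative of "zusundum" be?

vul and bobapol both end in -l yet inflect differently (vuakl, sobobapolen), so the final letter is not what conditions the rule; the number of vowels is.
"zusundum" has 3 vowels. The stems with 3 vowels (bobapol → sobobapolen, sislordem → sosislordemen) add so- … -en around the stem.
The other patterns: stems with 1 vowel insert -ak- after the first vowel; stems with 2 vowels delete the last vowel and add -ob.
So zusundum → sozusundumen.

sozusundumen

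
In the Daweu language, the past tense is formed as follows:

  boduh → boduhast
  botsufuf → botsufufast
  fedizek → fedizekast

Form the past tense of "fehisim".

fehisimast

Every pair shown (boduh → boduhast, botsufuf → botsufufast, fedizek → fedizekast) follows the same rule: add -ast.
So fehisim → fehisimast.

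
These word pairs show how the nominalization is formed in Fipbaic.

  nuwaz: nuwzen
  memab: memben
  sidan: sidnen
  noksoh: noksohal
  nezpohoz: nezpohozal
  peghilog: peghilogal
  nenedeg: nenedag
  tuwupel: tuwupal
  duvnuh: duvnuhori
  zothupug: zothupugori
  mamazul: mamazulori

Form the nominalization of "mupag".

mupgen

"mupag" has last vowel 'a'. The stems whose last vowel is 'a' (nuwaz → nuwzen, memab → memben, sidan → sidnen) delete the last vowel and add -en.
The other patterns: stems whose last vowel is 'o' add -al; stems whose last vowel is 'e' change the last vowel to 'a'; stems whose last vowel is 'u' add -ori.
So mupag → mupgen.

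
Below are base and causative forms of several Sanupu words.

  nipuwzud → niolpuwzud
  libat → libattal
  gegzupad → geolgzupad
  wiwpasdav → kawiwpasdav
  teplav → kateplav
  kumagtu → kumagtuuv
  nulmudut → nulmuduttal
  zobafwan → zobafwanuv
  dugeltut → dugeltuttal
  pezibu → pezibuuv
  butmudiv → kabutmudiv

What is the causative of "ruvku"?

ruvkuuv

zobafwan and teplav both have last vowel 'a' yet inflect differently (zobafwanuv, kateplav), so the last vowel is not what conditions the rule; the final letter is.
"ruvku" ends in -u. The stems ending in -u (pezibu → pezibuuv, kumagtu → kumagtuuv) add -uv.
The other patterns: stems ending in -v add the prefix ka-; stems ending in -t double the final consonant and add -al; stems ending in -d insert -ol- after the first vowel.
So ruvku → ruvkuuv.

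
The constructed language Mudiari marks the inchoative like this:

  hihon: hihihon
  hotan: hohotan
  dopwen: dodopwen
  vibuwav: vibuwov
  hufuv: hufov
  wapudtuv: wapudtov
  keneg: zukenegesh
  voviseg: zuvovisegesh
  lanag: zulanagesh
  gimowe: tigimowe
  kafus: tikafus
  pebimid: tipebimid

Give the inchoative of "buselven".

"buselven" ends in -n. The stems ending in -n (hihon → hihihon, hotan → hohotan, dopwen → dodopwen) repeat the first consonant+vowel as a prefix.
So buselven → bubuselven.

bubuselven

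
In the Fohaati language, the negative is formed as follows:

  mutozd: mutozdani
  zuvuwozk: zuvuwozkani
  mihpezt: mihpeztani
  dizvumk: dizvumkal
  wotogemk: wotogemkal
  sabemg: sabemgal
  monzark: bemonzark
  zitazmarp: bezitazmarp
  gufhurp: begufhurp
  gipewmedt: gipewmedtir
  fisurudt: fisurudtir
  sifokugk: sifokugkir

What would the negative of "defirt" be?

bedefirt

zuvuwozk and dizvumk both end in -k yet inflect differently (zuvuwozkani, dizvumkal), so the final letter is not what conditions the rule; the second-to-last letter is.
"defirt" has second-to-last letter 'r'. The stems whose second-to-last letter is 'r' (monzark → bemonzark, zitazmarp → bezitazmarp, gufhurp → begufhurp) add the prefix be-.
So defirt → bedefirt.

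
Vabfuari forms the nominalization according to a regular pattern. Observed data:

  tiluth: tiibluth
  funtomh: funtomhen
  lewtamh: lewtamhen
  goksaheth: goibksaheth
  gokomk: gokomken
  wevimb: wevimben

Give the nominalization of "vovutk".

funtomh and goksaheth both end in -h yet inflect differently (funtomhen, goibksaheth), so the final letter is not what conditions the rule; the second-to-last letter is.
"vovutk" has second-to-last letter 't'. The stems whose second-to-last letter is 't' (goksaheth → goibksaheth, tiluth → tiibluth) insert -ib- after the first vowel.
So vovutk → voibvutk.

voibvutk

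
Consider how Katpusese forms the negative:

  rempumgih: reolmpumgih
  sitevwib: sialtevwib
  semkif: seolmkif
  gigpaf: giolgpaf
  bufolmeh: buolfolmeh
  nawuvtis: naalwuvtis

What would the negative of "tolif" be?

rempumgih and nawuvtis both have last vowel 'i' yet inflect differently (reolmpumgih, naalwuvtis), so the last vowel is not what conditions the rule; the final letter is.
"tolif" ends in -f. The stems ending in -f (gigpaf → giolgpaf, semkif → seolmkif) insert -ol- after the first vowel.
The other pattern: stems ending in -b or -s insert -al- after the first vowel.
So tolif → toollif.

toollif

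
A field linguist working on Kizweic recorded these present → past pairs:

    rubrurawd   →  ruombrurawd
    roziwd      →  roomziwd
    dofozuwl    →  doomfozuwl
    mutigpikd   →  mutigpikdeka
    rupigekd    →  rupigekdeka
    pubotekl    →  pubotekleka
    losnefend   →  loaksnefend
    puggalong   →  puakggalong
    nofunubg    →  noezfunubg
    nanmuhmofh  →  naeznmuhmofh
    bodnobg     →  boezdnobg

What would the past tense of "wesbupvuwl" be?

weomsbupvuwl

rubrurawd and mutigpikd both end in -d yet inflect differently (ruombrurawd, mutigpikdeka), so the final letter is not what conditions the rule; the second-to-last letter is.
"wesbupvuwl" has second-to-last letter 'w'. The stems whose second-to-last letter is 'w' (rubrurawd → ruombrurawd, roziwd → roomziwd, dofozuwl → doomfozuwl) insert -om- after the first vowel.
The other patterns: stems whose second-to-last letter is 'k' add -eka; stems whose second-to-last letter is 'n' insert -ak- after the first vowel; stems whose second-to-last letter is 'b' or 'f' insert -ez- after the first vowel.
So wesbupvuwl → weomsbupvuwl.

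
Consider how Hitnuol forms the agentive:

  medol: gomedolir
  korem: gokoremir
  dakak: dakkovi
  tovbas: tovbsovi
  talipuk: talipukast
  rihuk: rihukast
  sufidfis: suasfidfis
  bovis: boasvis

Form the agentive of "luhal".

dakak and talipuk both end in -k yet inflect differently (dakkovi, talipukast), so the final letter is not what conditions the rule; the last vowel is.
"luhal" has last vowel 'a'. The stems whose last vowel is 'a' (dakak → dakkovi, tovbas → tovbsovi) delete the last vowel and add -ovi.
So luhal → luhlovi.

luhlovi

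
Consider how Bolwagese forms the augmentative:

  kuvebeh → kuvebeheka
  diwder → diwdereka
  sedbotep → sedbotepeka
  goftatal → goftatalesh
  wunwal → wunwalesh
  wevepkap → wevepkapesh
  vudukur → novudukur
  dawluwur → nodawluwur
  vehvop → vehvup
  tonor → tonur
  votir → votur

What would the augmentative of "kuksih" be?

kuksuh

sedbotep and wevepkap both end in -p yet inflect differently (sedbotepeka, wevepkapesh), so the final letter is not what conditions the rule; the last vowel is.
"kuksih" has last vowel 'i'. The one such stem in the data (votir → votur) changes the last vowel to 'u' (as do vehvop, tonor), so the same rule applies.
The other patterns: stems whose last vowel is 'e' add -eka; stems whose last vowel is 'a' add -esh; stems whose last vowel is 'u' add the prefix no-.
So kuksih → kuksuh.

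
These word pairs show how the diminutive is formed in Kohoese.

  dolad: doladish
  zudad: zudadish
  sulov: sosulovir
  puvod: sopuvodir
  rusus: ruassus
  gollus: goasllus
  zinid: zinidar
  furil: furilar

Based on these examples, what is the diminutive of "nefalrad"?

nefalradish

dolad and puvod both end in -d yet inflect differently (doladish, sopuvodir), so the final letter is not what conditions the rule; the last vowel is.
"nefalrad" has last vowel 'a'. The stems whose last vowel is 'a' (dolad → doladish, zudad → zudadish) add -ish.
The other patterns: stems whose last vowel is 'o' add so- … -ir around the stem; stems whose last vowel is 'u' insert -as- after the first vowel; stems whose last vowel is 'i' add -ar.
So nefalrad → nefalradish.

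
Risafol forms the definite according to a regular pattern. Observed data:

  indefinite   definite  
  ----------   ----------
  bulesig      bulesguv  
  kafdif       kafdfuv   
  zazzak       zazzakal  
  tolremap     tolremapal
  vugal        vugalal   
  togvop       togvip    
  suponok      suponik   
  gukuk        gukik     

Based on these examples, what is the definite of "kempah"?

tolremap and togvop both end in -p yet inflect differently (tolremapal, togvip), so the final letter is not what conditions the rule; the last vowel is.
"kempah" has last vowel 'a'. The stems whose last vowel is 'a' (zazzak → zazzakal, tolremap → tolremapal, vugal → vugalal) add -al.
So kempah → kempahal.

kempahal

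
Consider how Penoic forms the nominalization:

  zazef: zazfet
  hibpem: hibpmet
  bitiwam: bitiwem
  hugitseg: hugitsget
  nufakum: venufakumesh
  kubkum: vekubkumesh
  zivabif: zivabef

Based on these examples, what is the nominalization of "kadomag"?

kadomeg

hibpem and nufakum both end in -m yet inflect differently (hibpmet, venufakumesh), so the final letter is not what conditions the rule; the last vowel is.
"kadomag" has last vowel 'a'. The one such stem in the data (bitiwam → bitiwem) changes the last vowel to 'e' (as does zivabif), so the same rule applies.
The other patterns: stems whose last vowel is 'e' delete the last vowel and add -et; stems whose last vowel is 'u' add ve- … -esh around the stem.
So kadomag → kadomeg.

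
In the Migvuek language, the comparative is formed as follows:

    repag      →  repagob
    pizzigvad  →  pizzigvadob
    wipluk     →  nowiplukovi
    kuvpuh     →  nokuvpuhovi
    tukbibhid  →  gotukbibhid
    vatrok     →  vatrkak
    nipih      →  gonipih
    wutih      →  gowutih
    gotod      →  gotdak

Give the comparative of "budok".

budkak

"budok" has last vowel 'o'. The stems whose last vowel is 'o' (gotod → gotdak, vatrok → vatrkak) delete the last vowel and add -ak.
The other patterns: stems whose last vowel is 'u' add no- … -ovi around the stem; stems whose last vowel is 'a' add -ob; stems whose last vowel is 'i' add the prefix go-.
So budok → budkak.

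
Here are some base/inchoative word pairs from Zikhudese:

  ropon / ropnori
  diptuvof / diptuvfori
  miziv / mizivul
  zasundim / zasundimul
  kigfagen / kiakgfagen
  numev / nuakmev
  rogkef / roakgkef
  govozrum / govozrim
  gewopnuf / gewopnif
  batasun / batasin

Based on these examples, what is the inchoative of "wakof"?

wakfori

ropon and kigfagen both end in -n yet inflect differently (ropnori, kiakgfagen), so the final letter is not what conditions the rule; the last vowel is.
"wakof" has last vowel 'o'. The stems whose last vowel is 'o' (ropon → ropnori, diptuvof → diptuvfori) delete the last vowel and add -ori.
The other patterns: stems whose last vowel is 'i' add -ul; stems whose last vowel is 'e' insert -ak- after the first vowel; stems whose last vowel is 'u' change the last vowel to 'i'.
So wakof → wakfori.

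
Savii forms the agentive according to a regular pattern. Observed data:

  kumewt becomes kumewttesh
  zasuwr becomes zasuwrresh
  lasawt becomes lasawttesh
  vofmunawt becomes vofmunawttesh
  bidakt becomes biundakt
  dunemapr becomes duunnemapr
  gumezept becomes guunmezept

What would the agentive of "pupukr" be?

"pupukr" has second-to-last letter 'k'. The one such stem in the data (bidakt → biundakt) inserts -un- after the first vowel (as do dunemapr, gumezept), so the same rule applies.
So pupukr → puunpukr.

puunpukr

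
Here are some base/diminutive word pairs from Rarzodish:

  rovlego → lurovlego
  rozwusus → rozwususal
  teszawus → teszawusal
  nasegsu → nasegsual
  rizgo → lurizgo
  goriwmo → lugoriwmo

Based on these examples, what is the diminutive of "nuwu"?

"nuwu" ends in -u. The one such stem in the data (nasegsu → nasegsual) adds -al, so the same rule applies.
The other pattern: stems ending in -o add the prefix lu-.
So nuwu → nuwual.

nuwual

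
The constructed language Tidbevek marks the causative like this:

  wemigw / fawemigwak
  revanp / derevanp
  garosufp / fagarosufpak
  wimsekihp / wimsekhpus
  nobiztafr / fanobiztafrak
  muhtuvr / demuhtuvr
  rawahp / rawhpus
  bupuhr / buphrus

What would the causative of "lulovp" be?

delulovp

nobiztafr and bupuhr both end in -r yet inflect differently (fanobiztafrak, buphrus), so the final letter is not what conditions the rule; the second-to-last letter is.
"lulovp" has second-to-last letter 'v'. The one such stem in the data (muhtuvr → demuhtuvr) adds the prefix de-, so the same rule applies.
So lulovp → delulovp.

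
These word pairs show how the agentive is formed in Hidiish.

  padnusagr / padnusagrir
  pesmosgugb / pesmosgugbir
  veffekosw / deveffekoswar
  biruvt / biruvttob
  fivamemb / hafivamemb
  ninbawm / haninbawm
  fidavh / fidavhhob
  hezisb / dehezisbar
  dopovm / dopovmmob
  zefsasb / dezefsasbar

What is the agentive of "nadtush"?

denadtushar

"nadtush" has second-to-last letter 's'. The stems whose second-to-last letter is 's' (hezisb → dehezisbar, veffekosw → deveffekoswar, zefsasb → dezefsasbar) add de- … -ar around the stem.
The other patterns: stems whose second-to-last letter is 'v' double the final consonant and add -ob; stems whose second-to-last letter is 'g' add -ir; stems whose second-to-last letter is 'm' or 'w' add the prefix ha-.
So nadtush → denadtushar.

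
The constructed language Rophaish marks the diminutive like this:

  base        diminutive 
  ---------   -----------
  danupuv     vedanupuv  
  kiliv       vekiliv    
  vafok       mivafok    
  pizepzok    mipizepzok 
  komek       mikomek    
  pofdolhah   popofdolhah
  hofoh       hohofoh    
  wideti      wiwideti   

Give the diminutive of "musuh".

vafok and hofoh both have last vowel 'o' yet inflect differently (mivafok, hohofoh), so the last vowel is not what conditions the rule; the final letter is.
"musuh" ends in -h. The stems ending in -h (pofdolhah → popofdolhah, hofoh → hohofoh) repeat the first consonant+vowel as a prefix.
So musuh → mumusuh.

mumusuh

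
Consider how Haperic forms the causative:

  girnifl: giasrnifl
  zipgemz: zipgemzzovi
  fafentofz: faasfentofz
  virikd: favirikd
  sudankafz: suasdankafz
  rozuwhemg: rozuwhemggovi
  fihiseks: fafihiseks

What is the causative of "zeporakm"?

fazeporakm

"zeporakm" has second-to-last letter 'k'. The stems whose second-to-last letter is 'k' (virikd → favirikd, fihiseks → fafihiseks) add the prefix fa-.
The other patterns: stems whose second-to-last letter is 'f' insert -as- after the first vowel; stems whose second-to-last letter is 'm' double the final consonant and add -ovi.
So zeporakm → fazeporakm.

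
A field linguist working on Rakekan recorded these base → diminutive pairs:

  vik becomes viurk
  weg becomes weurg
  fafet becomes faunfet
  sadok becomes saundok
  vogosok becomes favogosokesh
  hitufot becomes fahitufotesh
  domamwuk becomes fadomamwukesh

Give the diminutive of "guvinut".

faguvinutesh

vik and sadok both end in -k yet inflect differently (viurk, saundok), so the final letter is not what conditions the rule; the number of vowels is.
"guvinut" has 3 vowels. The stems with 3 vowels (vogosok → favogosokesh, hitufot → fahitufotesh, domamwuk → fadomamwukesh) add fa- … -esh around the stem.
So guvinut → faguvinutesh.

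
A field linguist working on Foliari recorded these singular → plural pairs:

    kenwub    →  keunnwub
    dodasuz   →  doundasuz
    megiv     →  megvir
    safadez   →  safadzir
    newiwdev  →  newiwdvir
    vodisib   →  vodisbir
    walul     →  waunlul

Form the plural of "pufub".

puunfub

dodasuz and safadez both end in -z yet inflect differently (doundasuz, safadzir), so the final letter is not what conditions the rule; the last vowel is.
"pufub" has last vowel 'u'. The stems whose last vowel is 'u' (dodasuz → doundasuz, walul → waunlul, kenwub → keunnwub) insert -un- after the first vowel.
The other pattern: stems whose last vowel is 'e' or 'i' delete the last vowel and add -ir.
So pufub → puunfub.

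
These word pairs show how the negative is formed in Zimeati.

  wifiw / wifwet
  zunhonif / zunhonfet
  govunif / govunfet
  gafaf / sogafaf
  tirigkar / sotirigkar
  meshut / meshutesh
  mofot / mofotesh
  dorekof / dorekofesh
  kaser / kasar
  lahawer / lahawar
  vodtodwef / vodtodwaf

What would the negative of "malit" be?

"malit" has last vowel 'i'. The stems whose last vowel is 'i' (wifiw → wifwet, zunhonif → zunhonfet, govunif → govunfet) delete the last vowel and add -et.
The other patterns: stems whose last vowel is 'a' add the prefix so-; stems whose last vowel is 'o' or 'u' add -esh; stems whose last vowel is 'e' change the last vowel to 'a'.
So malit → maltet.

maltet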